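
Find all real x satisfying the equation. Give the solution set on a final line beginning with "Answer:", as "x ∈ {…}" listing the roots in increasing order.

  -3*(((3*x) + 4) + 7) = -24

Step 1. [-3*(((3*x) + 4) + 7) = -24] leading coefficient -3: divide by -3 ⇒ div: ((3*x) + 4) + 7 = 8.
Step 2. [((3*x) + 4) + 7 = 8] +7 is outermost — subtract 7 both sides ⇒ sub: (3*x) + 4 = 1.
Step 3. [(3*x) + 4 = 1] peel the +4: subtract 4 from each side ⇒ sub: 3*x = -3.
Step 4. [3*x = -3] 3·(inner) — divide through by 3 ⇒ div: x = -1.

Answer: x ∈ {-1}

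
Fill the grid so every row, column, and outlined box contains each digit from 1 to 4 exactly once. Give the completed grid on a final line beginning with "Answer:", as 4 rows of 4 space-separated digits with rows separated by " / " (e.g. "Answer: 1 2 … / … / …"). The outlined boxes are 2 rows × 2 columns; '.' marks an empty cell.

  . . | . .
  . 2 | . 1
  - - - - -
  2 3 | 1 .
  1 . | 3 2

Step 1. [r2c3∈{4}] r2c3 has the single candidate 4. So r2c3=4.
Step 2. [r1c1∈{3,4}] col 1 places 4 nowhere but r1c1, so r1c1=4.
Step 3. [r1c4∈{3}] only 3 remains possible at r1c4 ⇒ r1c4=3.
Step 4. [r1c2∈{1}] r1c2 is down to just 1, so r1c2=1.
Step 5. [r1c3∈{2}] r1c3 has the single candidate 2, so r1c3=2.
Step 6. [r3c4∈{4}] r3c4 has the single candidate 4, so r3c4=4.
Step 7. [r4c2∈{4}] only 4 remains possible at r4c2, so r4c2=4.
Step 8. [r2c1∈{3}] r2c1 is down to just 3 ⇒ r2c1=3.

Answer: 4 1 2 3 / 3 2 4 1 / 2 3 1 4 / 1 4 3 2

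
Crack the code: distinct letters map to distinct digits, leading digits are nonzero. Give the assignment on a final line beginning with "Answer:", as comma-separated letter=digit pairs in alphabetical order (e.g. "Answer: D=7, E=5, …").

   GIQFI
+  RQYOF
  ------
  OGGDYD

Step 1. [col 1: I + F ≡ D (mod 10)] several values work for D in column 1 (I + F ≡ D (mod 10), carry-in 0); try D=0. So D=0.
Step 2. [col 1: I + F ≡ D (mod 10)] column 1 (I + F ≡ D (mod 10), carry-in 0) doesn't pin F yet; pick F=2 and continue, so F=2.
Step 3. [col 1: I + F ≡ D (mod 10)] column 1 reads I+F+carry(0)=D with F=2, D=0; with digits 0,2 already taken and all letters distinct, the only value for I is 8, so I=8.
Step 4. [col 2: F + O ≡ Y (mod 10)] column 2 (F + O ≡ Y (mod 10), carry-in 1) doesn't pin Y yet; pick Y=4 and continue. So Y=4.
Step 5. [col 2: F + O ≡ Y (mod 10)] column 2: given F=2, Y=4, carry-in 1, and digits 0,2,4,8 already taken and all letters distinct, F+O≡Y (mod 10) forces O=1. So O=1.
Step 6. [col 3: Q + Y ≡ D (mod 10)] in column 3 we have Q+Y≡D with carry-in 0; given Y=4, D=0 and digits 0,1,2,4,8 already taken and all letters distinct, that pins Q to 6. So Q=6.
Step 7. [col 4: I + Q ≡ G (mod 10)] column 4 reads I+Q+carry(1)=G with I=8, Q=6; with digits 0,1,2,4,6,8 already taken and all letters distinct, the only value for G is 5. So G=5.
Step 8. [col 5: G + R ≡ G (mod 10)] column 5: given G=5, carry-in 1, and digits 0,1,2,4,5,6,8 already taken and all letters distinct, G+R≡G (mod 10) forces R=9. So R=9.

Answer: D=0, F=2, G=5, I=8, O=1, Q=6, R=9, Y=4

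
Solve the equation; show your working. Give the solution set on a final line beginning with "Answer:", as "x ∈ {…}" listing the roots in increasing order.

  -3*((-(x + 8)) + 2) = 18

Step 1. [-3*((-(x + 8)) + 2) = 18] LHS = -3·(…); ÷-3 both sides ⇒ div: (-(x + 8)) + 2 = -6.
Step 2. [(-(x + 8)) + 2 = -6] 2 comes off first (subtract 2) ⇒ sub: -(x + 8) = -8.
Step 3. [-(x + 8) = -8] flip signs both sides. So neg: x + 8 = 8.
Step 4. [x + 8 = 8] the outer +8 inverts by subtracting 8. So sub: x = 0.

Answer: x ∈ {0}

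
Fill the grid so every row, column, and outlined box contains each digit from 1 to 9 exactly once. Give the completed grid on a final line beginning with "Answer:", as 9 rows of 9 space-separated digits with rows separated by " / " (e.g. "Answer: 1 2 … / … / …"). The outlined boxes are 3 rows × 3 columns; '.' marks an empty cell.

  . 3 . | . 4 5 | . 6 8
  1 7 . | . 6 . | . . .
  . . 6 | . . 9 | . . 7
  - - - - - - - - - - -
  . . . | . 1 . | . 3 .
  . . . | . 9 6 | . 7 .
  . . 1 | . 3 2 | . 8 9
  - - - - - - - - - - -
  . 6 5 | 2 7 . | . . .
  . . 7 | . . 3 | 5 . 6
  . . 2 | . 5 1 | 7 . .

Step 1. [r7c7∈{1,3,4,8,9}] across col 7, 8 lands solely at r7c7, so r7c7=8.
Step 2. [r7c6∈{4}] only 4 remains possible at r7c6, so r7c6=4.
Step 3. [r8c5∈{8}] r8c5 is down to just 8 ⇒ r8c5=8.
Step 4. [r8c8∈{1,2,4,9}] row 8 places 2 nowhere but r8c8 ⇒ r8c8=2.
Step 5. [r1c3∈{9}] r1c3 is down to just 9. So r1c3=9.
Step 6. [r1c1∈{2}] r1c1 is down to just 2. So r1c1=2.
Step 7. [r4c6∈{7,8}] col 6 places 7 nowhere but r4c6 ⇒ r4c6=7.
Step 8. [r2c7∈{2,3,4,9}] col 7 places 9 nowhere but r2c7 ⇒ r2c7=9.
Step 9. [r2c9∈{2,3,4,5}] row 2 places 2 nowhere but r2c9. So r2c9=2.
Step 10. [r1c7∈{1}] r1c7 is down to just 1. So r1c7=1.
Step 11. [r2c6∈{8}] r2c6 has the single candidate 8. So r2c6=8.
Step 12. [r2c3∈{4}] r2c3 has the single candidate 4 ⇒ r2c3=4.
Step 13. [r4c3∈{8}] r4c3 has the single candidate 8 ⇒ r4c3=8.
Step 14. [r8c4∈{9}] r8c4's peers cover all but 9. So r8c4=9.
Step 15. [r8c1∈{4}] only 4 remains possible at r8c1 ⇒ r8c1=4.
Step 16. [r5c9∈{1,4,5}] row 5 places 1 nowhere but r5c9, so r5c9=1.
Step 17. [r4c9∈{4,5}] col 9 places 5 nowhere but r4c9. So r4c9=5.
Step 18. [r4c4∈{4}] only 4 remains possible at r4c4. So r4c4=4.
Step 19. [r6c4∈{5}] nothing but 5 survives at r6c4. So r6c4=5.
Step 20. [r3c7∈{3,4}] col 7 places 3 nowhere but r3c7. So r3c7=3.
Step 21. [r9c9∈{3,4}] across col 9, 4 lands solely at r9c9. So r9c9=4.
Step 22. [r9c1∈{3,8,9}] in row 9, 3 fits only at r9c1. So r9c1=3.
Step 23. [r7c1∈{9}] nothing but 9 survives at r7c1. So r7c1=9.
Step 24. [r6c2∈{4}] only 4 remains possible at r6c2 ⇒ r6c2=4.
Step 25. [r5c1∈{5}] only 5 remains possible at r5c1, so r5c1=5.
Step 26. [r5c2∈{2}] nothing but 2 survives at r5c2, so r5c2=2.
Step 27. [r4c1∈{6}] nothing but 6 survives at r4c1. So r4c1=6.
Step 28. [r3c2∈{5,8}] r3c2 is the only open cell in col 2 admitting 5 ⇒ r3c2=5.
Step 29. [r6c7∈{6}] only 6 remains possible at r6c7, so r6c7=6.
Step 30. [r9c2∈{8}] nothing but 8 survives at r9c2 ⇒ r9c2=8.
Step 31. [r5c7∈{4}] only 4 remains possible at r5c7. So r5c7=4.
Step 32. [r2c4∈{3}] r2c4's peers cover all but 3. So r2c4=3.
Step 33. [r3c4∈{1}] only 1 remains possible at r3c4, so r3c4=1.
Step 34. [r9c8∈{9}] only 9 remains possible at r9c8 ⇒ r9c8=9.
Step 35. [r3c5∈{2}] only 2 remains possible at r3c5. So r3c5=2.
Step 36. [r7c9∈{3}] nothing but 3 survives at r7c9, so r7c9=3.
Step 37. [r3c1∈{8}] r3c1's peers cover all but 8 ⇒ r3c1=8.
Step 38. [r1c4∈{7}] only 7 remains possible at r1c4. So r1c4=7.
Step 39. [r6c1∈{7}] only 7 remains possible at r6c1. So r6c1=7.
Step 40. [r4c2∈{9}] r4c2 is down to just 9. So r4c2=9.
Step 41. [r3c8∈{4}] r3c8 is down to just 4, so r3c8=4.
Step 42. [r7c8∈{1}] nothing but 1 survives at r7c8. So r7c8=1.
Step 43. [r9c4∈{6}] r9c4's peers cover all but 6. So r9c4=6.
Step 44. [r4c7∈{2}] r4c7 has the single candidate 2 ⇒ r4c7=2.
Step 45. [r8c2∈{1}] nothing but 1 survives at r8c2 ⇒ r8c2=1.
Step 46. [r2c8∈{5}] r2c8's peers cover all but 5 ⇒ r2c8=5.
Step 47. [r5c3∈{3}] only 3 remains possible at r5c3. So r5c3=3.
Step 48. [r5c4∈{8}] r5c4's peers cover all but 8. So r5c4=8.

Answer: 2 3 9 7 4 5 1 6 8 / 1 7 4 3 6 8 9 5 2 / 8 5 6 1 2 9 3 4 7 / 6 9 8 4 1 7 2 3 5 / 5 2 3 8 9 6 4 7 1 / 7 4 1 5 3 2 6 8 9 / 9 6 5 2 7 4 8 1 3 / 4 1 7 9 8 3 5 2 6 / 3 8 2 6 5 1 7 9 4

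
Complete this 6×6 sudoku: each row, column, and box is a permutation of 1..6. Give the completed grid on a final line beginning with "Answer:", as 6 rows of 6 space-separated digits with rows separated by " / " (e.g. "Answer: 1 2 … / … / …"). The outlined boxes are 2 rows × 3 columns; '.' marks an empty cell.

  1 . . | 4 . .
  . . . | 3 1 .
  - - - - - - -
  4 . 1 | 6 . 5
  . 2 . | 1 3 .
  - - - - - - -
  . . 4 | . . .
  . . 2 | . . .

Step 1. [r1c5∈{2,5,6}] across box 2, 5 lands solely at r1c5. So r1c5=5.
Step 2. [r2c1∈{2,5,6}] r2c1 is the only open cell in col 1 admitting 2 ⇒ r2c1=2.
Step 3. [r2c6∈{6}] nothing but 6 survives at r2c6 ⇒ r2c6=6.
Step 4. [r5c4∈{2,5}] r5c4 is the only open cell in col 4 admitting 2, so r5c4=2.
Step 5. [r5c5∈{6}] nothing but 6 survives at r5c5 ⇒ r5c5=6.
Step 6. [r3c2∈{3}] only 3 remains possible at r3c2. So r3c2=3.
Step 7. [r2c3∈{5}] r2c3's peers cover all but 5, so r2c3=5.
Step 8. [r4c1∈{5,6}] row 4 places 5 nowhere but r4c1. So r4c1=5.
Step 9. [r6c1∈{3,6}] in col 1, 6 fits only at r6c1. So r6c1=6.
Step 10. [r6c6∈{1,3,4}] 3 has one home in row 6: r6c6 ⇒ r6c6=3.
Step 11. [r6c2∈{1,5}] in row 6, 1 fits only at r6c2. So r6c2=1.
Step 12. [r4c3∈{6}] nothing but 6 survives at r4c3 ⇒ r4c3=6.
Step 13. [r4c6∈{4}] nothing but 4 survives at r4c6 ⇒ r4c6=4.
Step 14. [r3c5∈{2}] nothing but 2 survives at r3c5, so r3c5=2.
Step 15. [r1c6∈{2}] r1c6's peers cover all but 2. So r1c6=2.
Step 16. [r5c6∈{1}] only 1 remains possible at r5c6. So r5c6=1.
Step 17. [r2c2∈{4}] only 4 remains possible at r2c2 ⇒ r2c2=4.
Step 18. [r1c3∈{3}] nothing but 3 survives at r1c3, so r1c3=3.
Step 19. [r5c2∈{5}] r5c2's peers cover all but 5. So r5c2=5.
Step 20. [r5c1∈{3}] only 3 remains possible at r5c1. So r5c1=3.
Step 21. [r6c4∈{5}] only 5 remains possible at r6c4, so r6c4=5.
Step 22. [r1c2∈{6}] r1c2 has the single candidate 6 ⇒ r1c2=6.
Step 23. [r6c5∈{4}] nothing but 4 survives at r6c5 ⇒ r6c5=4.

Answer: 1 6 3 4 5 2 / 2 4 5 3 1 6 / 4 3 1 6 2 5 / 5 2 6 1 3 4 / 3 5 4 2 6 1 / 6 1 2 5 4 3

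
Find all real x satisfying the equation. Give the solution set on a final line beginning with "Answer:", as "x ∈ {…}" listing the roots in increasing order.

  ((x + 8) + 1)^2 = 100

Step 1. [((x + 8) + 1)^2 = 100] √ both sides: 100 ≥ 0 gives two branches. So sqrt: (x + 8) + 1 = 10 or -10.
Step 2. [(x + 8) + 1 = 10 or -10] +1 is outermost — subtract 1 both sides ⇒ sub: x + 8 = 9 or -11.
Step 3. [x + 8 = 9 or -11] 8 comes off first (subtract 8), so sub: x = 1 or -19.

Answer: x ∈ {-19, 1}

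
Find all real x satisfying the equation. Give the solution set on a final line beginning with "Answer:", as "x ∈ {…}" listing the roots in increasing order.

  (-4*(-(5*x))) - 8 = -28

Step 1. [(-4*(-(5*x))) - 8 = -28] 8 comes off first (add 8) ⇒ sub: -4*(-(5*x)) = -20.
Step 2. [-4*(-(5*x)) = -20] LHS = -4·(…); ÷-4 both sides. So div: -(5*x) = 5.
Step 3. [-(5*x) = 5] LHS negated; negate both sides, so neg: 5*x = -5.
Step 4. [5*x = -5] 5 out front; divide by 5, so div: x = -1.

Answer: x ∈ {-1}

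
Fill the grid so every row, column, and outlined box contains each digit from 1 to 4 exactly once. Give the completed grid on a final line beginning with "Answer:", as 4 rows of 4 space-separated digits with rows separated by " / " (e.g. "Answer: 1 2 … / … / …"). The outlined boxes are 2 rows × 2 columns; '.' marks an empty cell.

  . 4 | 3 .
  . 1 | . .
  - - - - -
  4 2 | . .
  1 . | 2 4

Step 1. [r1c1∈{2}] nothing but 2 survives at r1c1, so r1c1=2.
Step 2. [r3c3∈{1}] r3c3's peers cover all but 1. So r3c3=1.
Step 3. [r2c3∈{4}] nothing but 4 survives at r2c3, so r2c3=4.
Step 4. [r1c4∈{1}] nothing but 1 survives at r1c4. So r1c4=1.
Step 5. [r4c2∈{3}] r4c2 has the single candidate 3 ⇒ r4c2=3.
Step 6. [r3c4∈{3}] r3c4 is down to just 3. So r3c4=3.
Step 7. [r2c1∈{3}] only 3 remains possible at r2c1 ⇒ r2c1=3.
Step 8. [r2c4∈{2}] r2c4 is down to just 2. So r2c4=2.

Answer: 2 4 3 1 / 3 1 4 2 / 4 2 1 3 / 1 3 2 4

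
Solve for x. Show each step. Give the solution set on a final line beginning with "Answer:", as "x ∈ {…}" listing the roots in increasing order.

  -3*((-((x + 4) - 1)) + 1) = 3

Step 1. [-3*((-((x + 4) - 1)) + 1) = 3] LHS = -3·(…); ÷-3 both sides, so div: (-((x + 4) - 1)) + 1 = -1.
Step 2. [(-((x + 4) - 1)) + 1 = -1] peel the +1: subtract 1 from each side. So sub: -((x + 4) - 1) = -2.
Step 3. [-((x + 4) - 1) = -2] LHS negated; negate both sides. So neg: (x + 4) - 1 = 2.
Step 4. [(x + 4) - 1 = 2] -1 is outermost — add 1 both sides. So sub: x + 4 = 3.
Step 5. [x + 4 = 3] 4 comes off first (subtract 4). So sub: x = -1.

Answer: x ∈ {-1}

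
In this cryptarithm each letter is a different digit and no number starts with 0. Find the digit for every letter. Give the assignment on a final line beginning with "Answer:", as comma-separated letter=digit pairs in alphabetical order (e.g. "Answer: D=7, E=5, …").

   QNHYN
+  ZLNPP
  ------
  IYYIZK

Step 1. [col 1: N + P ≡ K (mod 10)] column 1 (N + P ≡ K (mod 10), carry-in 0) doesn't pin N yet; pick N=8 and continue. So N=8.
Step 2. [col 1: N + P ≡ K (mod 10)] no forcing yet in column 1 (carry-in 0); K=0 is free and consistent — try it, so K=0.
Step 3. [I] the sum has 6 digits but both addends have 5; that extra leading digit I is the final carry, namely 1, so I=1.
Step 4. [col 1: N + P ≡ K (mod 10)] column 1 reads N+P+carry(0)=K with N=8, K=0; with digits 0,1,8 already taken and all letters distinct, the only value for P is 2. So P=2.
Step 5. [col 2: Y + P ≡ Z (mod 10)] Z=7 is one option consistent with column 2 (Y + P ≡ Z (mod 10), carry-in 1) — take it, so Z=7.
Step 6. [col 2: Y + P ≡ Z (mod 10)] column 2 reads Y+P+carry(1)=Z with P=2, Z=7; with digits 0,1,2,7,8 already taken and all letters distinct, the only value for Y is 4, so Y=4.
Step 7. [col 3: H + N ≡ I (mod 10)] in column 3 we have H+N≡I with carry-in 0; given N=8, I=1 and digits 0,1,2,4,7,8 already taken and all letters distinct, that pins H to 3, so H=3.
Step 8. [col 4: N + L ≡ Y (mod 10)] from column 4 (N=8, Y=4, carry-in 1, digits 0,1,2,3,4,7,8 already taken and all letters distinct): L must equal 5, so L=5.
Step 9. [col 5: Q + Z ≡ Y (mod 10)] column 5: given Z=7, Y=4, carry-in 1, and digits 0,1,2,3,4,5,7,8 already taken and all letters distinct, Q+Z≡Y (mod 10) forces Q=6 ⇒ Q=6.

Answer: H=3, I=1, K=0, L=5, N=8, P=2, Q=6, Y=4, Z=7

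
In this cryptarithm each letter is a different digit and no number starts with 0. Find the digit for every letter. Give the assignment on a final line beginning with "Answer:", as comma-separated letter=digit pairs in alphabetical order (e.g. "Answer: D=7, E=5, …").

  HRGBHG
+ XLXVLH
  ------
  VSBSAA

Step 1. [col 1: G + H ≡ A (mod 10)] column 1 (G + H ≡ A (mod 10), carry-in 0) doesn't pin G yet; pick G=9 and continue. So G=9.
Step 2. [col 1: G + H ≡ A (mod 10)] column 1 (G + H ≡ A (mod 10), carry-in 0) doesn't pin H yet; pick H=3 and continue ⇒ H=3.
Step 3. [col 1: G + H ≡ A (mod 10)] column 1 reads G+H+carry(0)=A with G=9, H=3; with digits 3,9 already taken and all letters distinct, the only value for A is 2 ⇒ A=2.
Step 4. [col 2: H + L ≡ A (mod 10)] in column 2 we have H+L≡A with carry-in 1; given H=3, A=2 and digits 2,3,9 already taken and all letters distinct, that pins L to 8. So L=8.
Step 5. [col 3: B + V ≡ S (mod 10)] S=6 is one option consistent with column 3 (B + V ≡ S (mod 10), carry-in 1) — take it. So S=6.
Step 6. [col 3: B + V ≡ S (mod 10)] column 3 (B + V ≡ S (mod 10), carry-in 1) doesn't pin V yet; pick V=5 and continue, so V=5.
Step 7. [col 3: B + V ≡ S (mod 10)] column 3: given V=5, S=6, carry-in 1, and digits 2,3,5,6,8,9 already taken and all letters distinct, B+V≡S (mod 10) forces B=0, so B=0.
Step 8. [col 4: G + X ≡ B (mod 10)] in column 4 we have G+X≡B with carry-in 0; given G=9, B=0 and digits 0,2,3,5,6,8,9 already taken and all letters distinct, that pins X to 1, so X=1.
Step 9. [col 5: R + L ≡ S (mod 10)] from column 5 (L=8, S=6, carry-in 1, digits 0,1,2,3,5,6,8,9 already taken and all letters distinct): R must equal 7. So R=7.

Answer: A=2, B=0, G=9, H=3, L=8, R=7, S=6, V=5, X=1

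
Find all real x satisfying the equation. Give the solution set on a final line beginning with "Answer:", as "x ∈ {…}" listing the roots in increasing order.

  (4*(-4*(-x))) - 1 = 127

Step 1. [(4*(-4*(-x))) - 1 = 127] 1 comes off first (add 1) ⇒ sub: 4*(-4*(-x)) = 128.
Step 2. [4*(-4*(-x)) = 128] divide by the outer 4 ⇒ div: -4*(-x) = 32.
Step 3. [-4*(-x) = 32] leading coefficient -4: divide by -4. So div: -x = -8.
Step 4. [-x = -8] LHS negated; negate both sides ⇒ neg: x = 8.

Answer: x ∈ {8}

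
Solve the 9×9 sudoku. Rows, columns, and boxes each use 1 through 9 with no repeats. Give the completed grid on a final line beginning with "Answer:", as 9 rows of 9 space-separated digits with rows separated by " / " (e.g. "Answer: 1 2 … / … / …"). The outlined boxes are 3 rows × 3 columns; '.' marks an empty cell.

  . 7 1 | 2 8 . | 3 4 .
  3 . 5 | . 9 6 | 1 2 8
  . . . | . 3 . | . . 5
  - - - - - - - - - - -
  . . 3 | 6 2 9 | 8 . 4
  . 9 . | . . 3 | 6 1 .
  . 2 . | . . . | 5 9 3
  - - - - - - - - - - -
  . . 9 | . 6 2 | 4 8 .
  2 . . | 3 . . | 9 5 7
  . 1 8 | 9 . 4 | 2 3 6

Step 1. [r2c4∈{4,7}] 7 has one home in row 2: r2c4. So r2c4=7.
Step 2. [r6c6∈{1,7,8}] 7 has one home in col 6: r6c6 ⇒ r6c6=7.
Step 3. [r3c4∈{1,4}] 4 has one home in box 2: r3c4 ⇒ r3c4=4.
Step 4. [r1c1∈{6,9}] r1c1 is the only open cell in row 1 admitting 6 ⇒ r1c1=6.
Step 5. [r7c1∈{5,7}] across row 7, 7 lands solely at r7c1, so r7c1=7.
Step 6. [r9c1∈{5}] r9c1 has the single candidate 5, so r9c1=5.
Step 7. [r8c5∈{1}] nothing but 1 survives at r8c5. So r8c5=1.
Step 8. [r6c5∈{4}] only 4 remains possible at r6c5, so r6c5=4.
Step 9. [r8c2∈{4,6}] 6 has one home in col 2: r8c2. So r8c2=6.
Step 10. [r5c1∈{4,8}] col 1 places 4 nowhere but r5c1. So r5c1=4.
Step 11. [r6c1∈{1,8}] across box 4, 8 lands solely at r6c1 ⇒ r6c1=8.
Step 12. [r7c4∈{5}] r7c4 has the single candidate 5 ⇒ r7c4=5.
Step 13. [r4c8∈{7}] only 7 remains possible at r4c8. So r4c8=7.
Step 14. [r3c1∈{9}] r3c1's peers cover all but 9 ⇒ r3c1=9.
Step 15. [r5c4∈{8}] nothing but 8 survives at r5c4 ⇒ r5c4=8.
Step 16. [r6c4∈{1}] r6c4 is down to just 1 ⇒ r6c4=1.
Step 17. [r1c9∈{9}] r1c9's peers cover all but 9. So r1c9=9.
Step 18. [r4c2∈{5}] nothing but 5 survives at r4c2. So r4c2=5.
Step 19. [r5c9∈{2}] only 2 remains possible at r5c9 ⇒ r5c9=2.
Step 20. [r8c6∈{8}] r8c6's peers cover all but 8, so r8c6=8.
Step 21. [r3c7∈{7}] nothing but 7 survives at r3c7, so r3c7=7.
Step 22. [r3c3∈{2}] r3c3's peers cover all but 2, so r3c3=2.
Step 23. [r3c8∈{6}] r3c8's peers cover all but 6 ⇒ r3c8=6.
Step 24. [r2c2∈{4}] nothing but 4 survives at r2c2, so r2c2=4.
Step 25. [r3c6∈{1}] r3c6 is down to just 1, so r3c6=1.
Step 26. [r5c5∈{5}] nothing but 5 survives at r5c5, so r5c5=5.
Step 27. [r6c3∈{6}] r6c3 is down to just 6, so r6c3=6.
Step 28. [r5c3∈{7}] r5c3 is down to just 7. So r5c3=7.
Step 29. [r9c5∈{7}] r9c5 is down to just 7 ⇒ r9c5=7.
Step 30. [r3c2∈{8}] r3c2's peers cover all but 8, so r3c2=8.
Step 31. [r4c1∈{1}] r4c1's peers cover all but 1 ⇒ r4c1=1.
Step 32. [r1c6∈{5}] nothing but 5 survives at r1c6 ⇒ r1c6=5.
Step 33. [r7c2∈{3}] only 3 remains possible at r7c2, so r7c2=3.
Step 34. [r7c9∈{1}] r7c9 has the single candidate 1 ⇒ r7c9=1.
Step 35. [r8c3∈{4}] r8c3 has the single candidate 4 ⇒ r8c3=4.

Answer: 6 7 1 2 8 5 3 4 9 / 3 4 5 7 9 6 1 2 8 / 9 8 2 4 3 1 7 6 5 / 1 5 3 6 2 9 8 7 4 / 4 9 7 8 5 3 6 1 2 / 8 2 6 1 4 7 5 9 3 / 7 3 9 5 6 2 4 8 1 / 2 6 4 3 1 8 9 5 7 / 5 1 8 9 7 4 2 3 6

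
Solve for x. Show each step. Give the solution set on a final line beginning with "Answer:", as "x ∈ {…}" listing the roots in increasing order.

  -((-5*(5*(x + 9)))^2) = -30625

Step 1. [-((-5*(5*(x + 9)))^2) = -30625] LHS negated; negate both sides ⇒ neg: (-5*(5*(x + 9)))^2 = 30625.
Step 2. [(-5*(5*(x + 9)))^2 = 30625] √ both sides: 30625 ≥ 0 gives two branches ⇒ sqrt: -5*(5*(x + 9)) = 175 or -175.
Step 3. [-5*(5*(x + 9)) = 175 or -175] LHS = -5·(…); ÷-5 both sides ⇒ div: 5*(x + 9) = -35 or 35.
Step 4. [5*(x + 9) = -35 or 35] divide by the outer 5 ⇒ div: x + 9 = -7 or 7.
Step 5. [x + 9 = -7 or 7] subtract 9: x sits inside (… + 9), so sub: x = -16 or -2.

Answer: x ∈ {-16, -2}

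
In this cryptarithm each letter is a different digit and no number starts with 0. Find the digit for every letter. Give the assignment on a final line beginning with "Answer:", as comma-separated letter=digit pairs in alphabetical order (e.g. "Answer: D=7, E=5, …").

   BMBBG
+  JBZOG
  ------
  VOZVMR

Step 1. [col 1: G + G ≡ R (mod 10)] no forcing yet in column 1 (carry-in 0); G=6 is free and consistent — try it. So G=6.
Step 2. [V] V is the leading digit of a 6-digit sum of two 5-digit numbers; the final carry is exactly 1. So V=1.
Step 3. [col 1: G + G ≡ R (mod 10)] column 1: given G=6, carry-in 0, and digits 1,6 already taken and all letters distinct, G+G≡R (mod 10) forces R=2 ⇒ R=2.
Step 4. [col 2: B + O ≡ M (mod 10)] several values work for M in column 2 (B + O ≡ M (mod 10), carry-in 1); try M=4, so M=4.
Step 5. [col 2: B + O ≡ M (mod 10)] column 2 (B + O ≡ M (mod 10), carry-in 1) doesn't pin B yet; pick B=3 and continue, so B=3.
Step 6. [col 2: B + O ≡ M (mod 10)] from column 2 (B=3, M=4, carry-in 1, digits 1,2,3,4,6 already taken and all letters distinct): O must equal 0. So O=0.
Step 7. [col 3: B + Z ≡ V (mod 10)] from column 3 (B=3, V=1, carry-in 0, digits 0,1,2,3,4,6 already taken and all letters distinct): Z must equal 8. So Z=8.
Step 8. [col 5: B + J ≡ O (mod 10)] column 5 reads B+J+carry(0)=O with B=3, O=0; with digits 0,1,2,3,4,6,8 already taken and all letters distinct, the only value for J is 7, so J=7.

Answer: B=3, G=6, J=7, M=4, O=0, R=2, V=1, Z=8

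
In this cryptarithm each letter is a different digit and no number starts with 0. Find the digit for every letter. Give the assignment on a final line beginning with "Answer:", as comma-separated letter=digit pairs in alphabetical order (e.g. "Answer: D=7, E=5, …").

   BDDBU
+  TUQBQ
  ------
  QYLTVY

Step 1. [col 1: U + Q ≡ Y (mod 10)] column 1 (U + Q ≡ Y (mod 10), carry-in 0) doesn't pin Y yet; pick Y=0 and continue. So Y=0.
Step 2. [col 1: U + Q ≡ Y (mod 10)] U=9 is one option consistent with column 1 (U + Q ≡ Y (mod 10), carry-in 0) — take it, so U=9.
Step 3. [col 1: U + Q ≡ Y (mod 10)] from column 1 (U=9, Y=0, carry-in 0, digits 0,9 already taken and all letters distinct): Q must equal 1 ⇒ Q=1.
Step 4. [col 2: B + B ≡ V (mod 10)] no forcing yet in column 2 (carry-in 1); V=7 is free and consistent — try it, so V=7.
Step 5. [col 2: B + B ≡ V (mod 10)] several values work for B in column 2 (B + B ≡ V (mod 10), carry-in 1); try B=3. So B=3.
Step 6. [col 3: D + Q ≡ T (mod 10)] no forcing yet in column 3 (carry-in 0); T=6 is free and consistent — try it ⇒ T=6.
Step 7. [col 3: D + Q ≡ T (mod 10)] column 3 reads D+Q+carry(0)=T with Q=1, T=6; with digits 0,1,3,6,7,9 already taken and all letters distinct, the only value for D is 5. So D=5.
Step 8. [col 4: D + U ≡ L (mod 10)] in column 4 we have D+U≡L with carry-in 0; given D=5, U=9 and digits 0,1,3,5,6,7,9 already taken and all letters distinct, that pins L to 4 ⇒ L=4.

Answer: B=3, D=5, L=4, Q=1, T=6, U=9, V=7, Y=0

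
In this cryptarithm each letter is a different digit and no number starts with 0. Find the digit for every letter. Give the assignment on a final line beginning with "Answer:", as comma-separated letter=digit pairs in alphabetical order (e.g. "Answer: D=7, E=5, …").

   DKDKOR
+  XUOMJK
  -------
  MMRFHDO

Step 1. [col 1: R + K ≡ O (mod 10)] several values work for R in column 1 (R + K ≡ O (mod 10), carry-in 0); try R=4. So R=4.
Step 2. [col 1: R + K ≡ O (mod 10)] column 1 (R + K ≡ O (mod 10), carry-in 0) doesn't pin K yet; pick K=8 and continue ⇒ K=8.
Step 3. [M] M is the leading digit of a 7-digit sum of two 6-digit numbers; the final carry is exactly 1. So M=1.
Step 4. [col 1: R + K ≡ O (mod 10)] from column 1 (R=4, K=8, carry-in 0, digits 1,4,8 already taken and all letters distinct): O must equal 2. So O=2.
Step 5. [col 2: O + J ≡ D (mod 10)] several values work for J in column 2 (O + J ≡ D (mod 10), carry-in 1); try J=0, so J=0.
Step 6. [col 2: O + J ≡ D (mod 10)] in column 2 we have O+J≡D with carry-in 1; given O=2, J=0 and digits 0,1,2,4,8 already taken and all letters distinct, that pins D to 3, so D=3.
Step 7. [col 3: K + M ≡ H (mod 10)] from column 3 (K=8, M=1, carry-in 0, digits 0,1,2,3,4,8 already taken and all letters distinct): H must equal 9. So H=9.
Step 8. [col 4: D + O ≡ F (mod 10)] in column 4 we have D+O≡F with carry-in 0; given D=3, O=2 and digits 0,1,2,3,4,8,9 already taken and all letters distinct, that pins F to 5 ⇒ F=5.
Step 9. [col 5: K + U ≡ R (mod 10)] column 5 reads K+U+carry(0)=R with K=8, R=4; with digits 0,1,2,3,4,5,8,9 already taken and all letters distinct, the only value for U is 6, so U=6.
Step 10. [col 6: D + X ≡ M (mod 10)] from column 6 (D=3, M=1, carry-in 1, digits 0,1,2,3,4,5,6,8,9 already taken and all letters distinct): X must equal 7, so X=7.

Answer: D=3, F=5, H=9, J=0, K=8, M=1, O=2, R=4, U=6, X=7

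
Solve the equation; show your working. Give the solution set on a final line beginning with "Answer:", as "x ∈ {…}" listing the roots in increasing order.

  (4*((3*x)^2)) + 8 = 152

Step 1. [(4*((3*x)^2)) + 8 = 152] 4 divides every term; factor it out. So factor: ((3*x)^2) + 2 = 38.
Step 2. [((3*x)^2) + 2 = 38] peel the +2: subtract 2 from each side, so sub: (3*x)^2 = 36.
Step 3. [(3*x)^2 = 36] LHS squared, RHS 36 ≥ 0: apply √ (±), so sqrt: 3*x = 6 or -6.
Step 4. [3*x = 6 or -6] 3 out front; divide by 3. So div: x = 2 or -2.

Answer: x ∈ {-2, 2}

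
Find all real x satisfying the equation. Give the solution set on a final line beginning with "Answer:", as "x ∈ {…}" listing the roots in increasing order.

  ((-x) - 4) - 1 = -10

Step 1. [((-x) - 4) - 1 = -10] add 1: x sits inside (… - 1), so sub: (-x) - 4 = -9.
Step 2. [(-x) - 4 = -9] the outer -4 inverts by adding 4. So sub: -x = -5.
Step 3. [-x = -5] LHS negated; negate both sides, so neg: x = 5.

Answer: x ∈ {5}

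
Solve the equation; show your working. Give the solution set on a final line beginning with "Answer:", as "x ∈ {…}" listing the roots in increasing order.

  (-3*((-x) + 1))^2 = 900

Step 1. [(-3*((-x) + 1))^2 = 900] LHS squared, RHS 900 ≥ 0: apply √ (±) ⇒ sqrt: -3*((-x) + 1) = 30 or -30.
Step 2. [-3*((-x) + 1) = 30 or -30] -3 out front; divide by -3 ⇒ div: (-x) + 1 = -10 or 10.
Step 3. [(-x) + 1 = -10 or 10] +1 is outermost — subtract 1 both sides. So sub: -x = -11 or 9.
Step 4. [-x = -11 or 9] flip signs both sides, so neg: x = 11 or -9.

Answer: x ∈ {-9, 11}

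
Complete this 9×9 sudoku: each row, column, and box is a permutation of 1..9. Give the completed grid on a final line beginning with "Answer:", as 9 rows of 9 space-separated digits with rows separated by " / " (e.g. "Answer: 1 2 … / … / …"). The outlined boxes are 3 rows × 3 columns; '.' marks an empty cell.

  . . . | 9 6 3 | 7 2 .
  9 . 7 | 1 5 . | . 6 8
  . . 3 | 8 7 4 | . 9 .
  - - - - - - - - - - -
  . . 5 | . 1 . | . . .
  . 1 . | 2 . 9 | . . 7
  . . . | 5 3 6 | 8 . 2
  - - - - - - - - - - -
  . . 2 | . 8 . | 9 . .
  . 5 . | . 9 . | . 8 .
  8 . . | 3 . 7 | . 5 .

Step 1. [r8c1∈{1,3,4,6,7}] in row 8, 7 fits only at r8c1 ⇒ r8c1=7.
Step 2. [r6c1∈{4}] only 4 remains possible at r6c1, so r6c1=4.
Step 3. [r5c5∈{4}] r5c5 has the single candidate 4 ⇒ r5c5=4.
Step 4. [r5c8∈{3}] r5c8's peers cover all but 3. So r5c8=3.
Step 5. [r5c1∈{6}] r5c1 has the single candidate 6. So r5c1=6.
Step 6. [r3c2∈{2,6}] across row 3, 6 lands solely at r3c2, so r3c2=6.
Step 7. [r3c1∈{1,2,5}] across row 3, 2 lands solely at r3c1 ⇒ r3c1=2.
Step 8. [r2c2∈{4}] only 4 remains possible at r2c2. So r2c2=4.
Step 9. [r1c9∈{1,4,5}] in row 1, 4 fits only at r1c9, so r1c9=4.
Step 10. [r4c2∈{2,3,7,8,9}] 2 has one home in row 4: r4c2. So r4c2=2.
Step 11. [r9c5∈{2}] r9c5 has the single candidate 2. So r9c5=2.
Step 12. [r8c7∈{1,2,3,4,6}] r8c7 is the only open cell in row 8 admitting 2. So r8c7=2.
Step 13. [r8c6∈{1}] r8c6 is down to just 1. So r8c6=1.
Step 14. [r7c8∈{1,4,7}] across row 7, 7 lands solely at r7c8 ⇒ r7c8=7.
Step 15. [r9c7∈{1,4,6}] 4 has one home in box 9: r9c7, so r9c7=4.
Step 16. [r3c9∈{1,5}] 5 has one home in col 9: r3c9 ⇒ r3c9=5.
Step 17. [r8c3∈{4,6}] r8c3 is the only open cell in col 3 admitting 4. So r8c3=4.
Step 18. [r9c3∈{1,6,9}] r9c3 is the only open cell in col 3 admitting 6 ⇒ r9c3=6.
Step 19. [r7c1∈{1,3}] across box 7, 1 lands solely at r7c1 ⇒ r7c1=1.
Step 20. [r8c4∈{6}] r8c4 is down to just 6, so r8c4=6.
Step 21. [r7c9∈{3,6}] across row 7, 6 lands solely at r7c9. So r7c9=6.
Step 22. [r1c2∈{8}] r1c2's peers cover all but 8. So r1c2=8.
Step 23. [r9c2∈{9}] r9c2 is down to just 9 ⇒ r9c2=9.
Step 24. [r3c7∈{1}] r3c7 is down to just 1 ⇒ r3c7=1.
Step 25. [r4c6∈{8}] nothing but 8 survives at r4c6 ⇒ r4c6=8.
Step 26. [r7c4∈{4}] only 4 remains possible at r7c4. So r7c4=4.
Step 27. [r6c3∈{9}] r6c3's peers cover all but 9. So r6c3=9.
Step 28. [r5c3∈{8}] r5c3 has the single candidate 8. So r5c3=8.
Step 29. [r8c9∈{3}] r8c9's peers cover all but 3. So r8c9=3.
Step 30. [r4c4∈{7}] r4c4 has the single candidate 7. So r4c4=7.
Step 31. [r7c6∈{5}] nothing but 5 survives at r7c6. So r7c6=5.
Step 32. [r4c9∈{9}] r4c9 has the single candidate 9, so r4c9=9.
Step 33. [r4c1∈{3}] r4c1's peers cover all but 3. So r4c1=3.
Step 34. [r7c2∈{3}] only 3 remains possible at r7c2. So r7c2=3.
Step 35. [r6c2∈{7}] nothing but 7 survives at r6c2. So r6c2=7.
Step 36. [r6c8∈{1}] r6c8 is down to just 1, so r6c8=1.
Step 37. [r9c9∈{1}] only 1 remains possible at r9c9. So r9c9=1.
Step 38. [r4c7∈{6}] r4c7 has the single candidate 6. So r4c7=6.
Step 39. [r2c7∈{3}] nothing but 3 survives at r2c7. So r2c7=3.
Step 40. [r4c8∈{4}] nothing but 4 survives at r4c8 ⇒ r4c8=4.
Step 41. [r5c7∈{5}] r5c7's peers cover all but 5. So r5c7=5.
Step 42. [r1c1∈{5}] nothing but 5 survives at r1c1, so r1c1=5.
Step 43. [r2c6∈{2}] nothing but 2 survives at r2c6, so r2c6=2.
Step 44. [r1c3∈{1}] only 1 remains possible at r1c3. So r1c3=1.

Answer: 5 8 1 9 6 3 7 2 4 / 9 4 7 1 5 2 3 6 8 / 2 6 3 8 7 4 1 9 5 / 3 2 5 7 1 8 6 4 9 / 6 1 8 2 4 9 5 3 7 / 4 7 9 5 3 6 8 1 2 / 1 3 2 4 8 5 9 7 6 / 7 5 4 6 9 1 2 8 3 / 8 9 6 3 2 7 4 5 1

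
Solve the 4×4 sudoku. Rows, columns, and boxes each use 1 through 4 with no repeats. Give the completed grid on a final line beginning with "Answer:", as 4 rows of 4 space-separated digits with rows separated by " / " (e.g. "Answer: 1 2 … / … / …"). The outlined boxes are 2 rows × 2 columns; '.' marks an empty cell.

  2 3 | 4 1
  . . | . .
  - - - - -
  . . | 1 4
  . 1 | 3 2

Step 1. [r2c2∈{4}] r2c2 is down to just 4 ⇒ r2c2=4.
Step 2. [r3c1∈{3}] r3c1's peers cover all but 3, so r3c1=3.
Step 3. [r3c2∈{2}] r3c2's peers cover all but 2, so r3c2=2.
Step 4. [r2c4∈{3}] nothing but 3 survives at r2c4, so r2c4=3.
Step 5. [r2c1∈{1}] nothing but 1 survives at r2c1 ⇒ r2c1=1.
Step 6. [r4c1∈{4}] r4c1 has the single candidate 4. So r4c1=4.
Step 7. [r2c3∈{2}] nothing but 2 survives at r2c3 ⇒ r2c3=2.

Answer: 2 3 4 1 / 1 4 2 3 / 3 2 1 4 / 4 1 3 2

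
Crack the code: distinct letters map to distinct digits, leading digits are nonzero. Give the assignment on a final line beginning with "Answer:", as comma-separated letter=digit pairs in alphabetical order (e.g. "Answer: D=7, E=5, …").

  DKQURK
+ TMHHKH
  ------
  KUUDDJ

Step 1. [col 1: K + H ≡ J (mod 10)] several values work for K in column 1 (K + H ≡ J (mod 10), carry-in 0); try K=3, so K=3.
Step 2. [col 1: K + H ≡ J (mod 10)] several values work for H in column 1 (K + H ≡ J (mod 10), carry-in 0); try H=6 ⇒ H=6.
Step 3. [col 1: K + H ≡ J (mod 10)] from column 1 (K=3, H=6, carry-in 0, digits 3,6 already taken and all letters distinct): J must equal 9, so J=9.
Step 4. [col 2: R + K ≡ D (mod 10)] R=8 is one option consistent with column 2 (R + K ≡ D (mod 10), carry-in 0) — take it, so R=8.
Step 5. [col 2: R + K ≡ D (mod 10)] column 2 reads R+K+carry(0)=D with R=8, K=3; with digits 3,6,8,9 already taken and all letters distinct, the only value for D is 1, so D=1.
Step 6. [col 3: U + H ≡ D (mod 10)] column 3: given H=6, D=1, carry-in 1, and digits 1,3,6,8,9 already taken and all letters distinct, U+H≡D (mod 10) forces U=4, so U=4.
Step 7. [col 4: Q + H ≡ U (mod 10)] in column 4 we have Q+H≡U with carry-in 1; given H=6, U=4 and digits 1,3,4,6,8,9 already taken and all letters distinct, that pins Q to 7 ⇒ Q=7.
Step 8. [col 5: K + M ≡ U (mod 10)] in column 5 we have K+M≡U with carry-in 1; given K=3, U=4 and digits 1,3,4,6,7,8,9 already taken and all letters distinct, that pins M to 0, so M=0.
Step 9. [col 6: D + T ≡ K (mod 10)] from column 6 (D=1, K=3, carry-in 0, digits 0,1,3,4,6,7,8,9 already taken and all letters distinct): T must equal 2 ⇒ T=2.

Answer: D=1, H=6, J=9, K=3, M=0, Q=7, R=8, T=2, U=4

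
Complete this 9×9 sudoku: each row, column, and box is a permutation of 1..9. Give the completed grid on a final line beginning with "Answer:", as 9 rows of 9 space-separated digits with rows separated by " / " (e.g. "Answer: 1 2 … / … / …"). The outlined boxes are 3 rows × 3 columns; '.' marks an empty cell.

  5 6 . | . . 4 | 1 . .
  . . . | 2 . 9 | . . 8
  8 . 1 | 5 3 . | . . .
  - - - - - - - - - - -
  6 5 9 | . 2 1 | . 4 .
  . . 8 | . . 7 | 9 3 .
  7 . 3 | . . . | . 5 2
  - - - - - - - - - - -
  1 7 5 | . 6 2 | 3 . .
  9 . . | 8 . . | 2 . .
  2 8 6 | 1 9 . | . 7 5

Step 1. [r2c8∈{6}] r2c8 has the single candidate 6 ⇒ r2c8=6.
Step 2. [r5c1∈{4}] r5c1's peers cover all but 4. So r5c1=4.
Step 3. [r9c7∈{4}] r9c7 is down to just 4, so r9c7=4.
Step 4. [r3c2∈{2,4,9}] across col 2, 9 lands solely at r3c2, so r3c2=9.
Step 5. [r8c5∈{4,5,7}] 7 has one home in row 8: r8c5, so r8c5=7.
Step 6. [r3c7∈{7}] r3c7 is down to just 7, so r3c7=7.
Step 7. [r6c7∈{6,8}] 6 has one home in col 7: r6c7, so r6c7=6.
Step 8. [r8c2∈{3,4}] across box 7, 3 lands solely at r8c2, so r8c2=3.
Step 9. [r1c3∈{2,7}] in col 3, 2 fits only at r1c3, so r1c3=2.
Step 10. [r1c8∈{9}] r1c8's peers cover all but 9 ⇒ r1c8=9.
Step 11. [r6c5∈{4,8}] 4 has one home in col 5: r6c5. So r6c5=4.
Step 12. [r5c9∈{1}] only 1 remains possible at r5c9, so r5c9=1.
Step 13. [r2c2∈{4}] r2c2's peers cover all but 4 ⇒ r2c2=4.
Step 14. [r4c4∈{3}] nothing but 3 survives at r4c4, so r4c4=3.
Step 15. [r2c7∈{5}] r2c7 is down to just 5. So r2c7=5.
Step 16. [r5c5∈{5}] nothing but 5 survives at r5c5, so r5c5=5.
Step 17. [r8c8∈{1}] nothing but 1 survives at r8c8, so r8c8=1.
Step 18. [r2c1∈{3}] r2c1's peers cover all but 3 ⇒ r2c1=3.
Step 19. [r2c3∈{7}] r2c3's peers cover all but 7 ⇒ r2c3=7.
Step 20. [r3c9∈{4}] only 4 remains possible at r3c9. So r3c9=4.
Step 21. [r4c7∈{8}] r4c7 has the single candidate 8. So r4c7=8.
Step 22. [r6c2∈{1}] r6c2 has the single candidate 1 ⇒ r6c2=1.
Step 23. [r4c9∈{7}] r4c9 is down to just 7. So r4c9=7.
Step 24. [r7c8∈{8}] r7c8 has the single candidate 8 ⇒ r7c8=8.
Step 25. [r5c4∈{6}] nothing but 6 survives at r5c4 ⇒ r5c4=6.
Step 26. [r1c5∈{8}] r1c5 has the single candidate 8 ⇒ r1c5=8.
Step 27. [r7c9∈{9}] only 9 remains possible at r7c9, so r7c9=9.
Step 28. [r7c4∈{4}] nothing but 4 survives at r7c4 ⇒ r7c4=4.
Step 29. [r8c9∈{6}] r8c9 has the single candidate 6, so r8c9=6.
Step 30. [r3c6∈{6}] r3c6 is down to just 6, so r3c6=6.
Step 31. [r5c2∈{2}] nothing but 2 survives at r5c2 ⇒ r5c2=2.
Step 32. [r8c3∈{4}] r8c3's peers cover all but 4. So r8c3=4.
Step 33. [r2c5∈{1}] r2c5's peers cover all but 1. So r2c5=1.
Step 34. [r6c6∈{8}] r6c6's peers cover all but 8, so r6c6=8.
Step 35. [r6c4∈{9}] nothing but 9 survives at r6c4. So r6c4=9.
Step 36. [r8c6∈{5}] r8c6 has the single candidate 5. So r8c6=5.
Step 37. [r1c4∈{7}] r1c4 has the single candidate 7. So r1c4=7.
Step 38. [r1c9∈{3}] r1c9's peers cover all but 3. So r1c9=3.
Step 39. [r9c6∈{3}] only 3 remains possible at r9c6 ⇒ r9c6=3.
Step 40. [r3c8∈{2}] r3c8's peers cover all but 2. So r3c8=2.

Answer: 5 6 2 7 8 4 1 9 3 / 3 4 7 2 1 9 5 6 8 / 8 9 1 5 3 6 7 2 4 / 6 5 9 3 2 1 8 4 7 / 4 2 8 6 5 7 9 3 1 / 7 1 3 9 4 8 6 5 2 / 1 7 5 4 6 2 3 8 9 / 9 3 4 8 7 5 2 1 6 / 2 8 6 1 9 3 4 7 5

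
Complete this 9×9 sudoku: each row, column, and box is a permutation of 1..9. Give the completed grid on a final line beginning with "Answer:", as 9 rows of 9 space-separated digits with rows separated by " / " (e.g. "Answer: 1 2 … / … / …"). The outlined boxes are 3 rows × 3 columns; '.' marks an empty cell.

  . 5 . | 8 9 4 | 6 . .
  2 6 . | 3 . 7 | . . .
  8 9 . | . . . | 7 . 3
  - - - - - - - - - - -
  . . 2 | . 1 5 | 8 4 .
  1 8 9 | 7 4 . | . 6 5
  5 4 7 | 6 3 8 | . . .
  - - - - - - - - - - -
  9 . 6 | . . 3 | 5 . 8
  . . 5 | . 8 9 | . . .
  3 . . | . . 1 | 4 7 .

Step 1. [r9c2∈{2}] only 2 remains possible at r9c2, so r9c2=2.
Step 2. [r3c4∈{1,2,5}] across col 4, 1 lands solely at r3c4, so r3c4=1.
Step 3. [r9c9∈{6,9}] r9c9 is the only open cell in row 9 admitting 9, so r9c9=9.
Step 4. [r2c8∈{1,5,8,9}] 8 has one home in row 2: r2c8, so r2c8=8.
Step 5. [r6c8∈{1,2,9}] col 8 places 9 nowhere but r6c8 ⇒ r6c8=9.
Step 6. [r8c8∈{1,2,3}] in col 8, 3 fits only at r8c8, so r8c8=3.
Step 7. [r3c8∈{2,5}] col 8 places 5 nowhere but r3c8, so r3c8=5.
Step 8. [r5c6∈{2}] r5c6 is down to just 2. So r5c6=2.
Step 9. [r7c4∈{2,4}] 4 has one home in row 7: r7c4. So r7c4=4.
Step 10. [r8c4∈{2}] only 2 remains possible at r8c4. So r8c4=2.
Step 11. [r8c7∈{1}] nothing but 1 survives at r8c7. So r8c7=1.
Step 12. [r1c8∈{1,2}] across col 8, 1 lands solely at r1c8, so r1c8=1.
Step 13. [r8c2∈{7}] r8c2 is down to just 7, so r8c2=7.
Step 14. [r9c5∈{5,6}] in row 9, 6 fits only at r9c5, so r9c5=6.
Step 15. [r2c9∈{4}] nothing but 4 survives at r2c9, so r2c9=4.
Step 16. [r1c9∈{2}] r1c9 is down to just 2 ⇒ r1c9=2.
Step 17. [r8c1∈{4}] r8c1 has the single candidate 4. So r8c1=4.
Step 18. [r1c1∈{7}] r1c1 has the single candidate 7. So r1c1=7.
Step 19. [r4c2∈{3}] r4c2 is down to just 3, so r4c2=3.
Step 20. [r1c3∈{3}] r1c3 has the single candidate 3. So r1c3=3.
Step 21. [r9c3∈{8}] only 8 remains possible at r9c3 ⇒ r9c3=8.
Step 22. [r3c5∈{2}] r3c5 has the single candidate 2, so r3c5=2.
Step 23. [r4c9∈{7}] r4c9 has the single candidate 7. So r4c9=7.
Step 24. [r8c9∈{6}] r8c9 has the single candidate 6, so r8c9=6.
Step 25. [r7c2∈{1}] nothing but 1 survives at r7c2, so r7c2=1.
Step 26. [r2c5∈{5}] r2c5 has the single candidate 5 ⇒ r2c5=5.
Step 27. [r9c4∈{5}] r9c4 has the single candidate 5, so r9c4=5.
Step 28. [r6c9∈{1}] r6c9 is down to just 1 ⇒ r6c9=1.
Step 29. [r3c3∈{4}] nothing but 4 survives at r3c3 ⇒ r3c3=4.
Step 30. [r2c7∈{9}] r2c7's peers cover all but 9 ⇒ r2c7=9.
Step 31. [r5c7∈{3}] r5c7 has the single candidate 3. So r5c7=3.
Step 32. [r6c7∈{2}] nothing but 2 survives at r6c7, so r6c7=2.
Step 33. [r4c1∈{6}] r4c1 is down to just 6, so r4c1=6.
Step 34. [r4c4∈{9}] r4c4 has the single candidate 9, so r4c4=9.
Step 35. [r3c6∈{6}] nothing but 6 survives at r3c6, so r3c6=6.
Step 36. [r7c5∈{7}] only 7 remains possible at r7c5. So r7c5=7.
Step 37. [r2c3∈{1}] r2c3 has the single candidate 1 ⇒ r2c3=1.
Step 38. [r7c8∈{2}] r7c8 has the single candidate 2. So r7c8=2.

Answer: 7 5 3 8 9 4 6 1 2 / 2 6 1 3 5 7 9 8 4 / 8 9 4 1 2 6 7 5 3 / 6 3 2 9 1 5 8 4 7 / 1 8 9 7 4 2 3 6 5 / 5 4 7 6 3 8 2 9 1 / 9 1 6 4 7 3 5 2 8 / 4 7 5 2 8 9 1 3 6 / 3 2 8 5 6 1 4 7 9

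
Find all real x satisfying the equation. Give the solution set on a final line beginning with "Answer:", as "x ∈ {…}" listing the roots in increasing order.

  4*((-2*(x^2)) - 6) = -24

Step 1. [4*((-2*(x^2)) - 6) = -24] divide by the outer 4. So div: (-2*(x^2)) - 6 = -6.
Step 2. [(-2*(x^2)) - 6 = -6] the outer -6 inverts by adding 6. So sub: -2*(x^2) = 0.
Step 3. [-2*(x^2) = 0] leading coefficient -2: divide by -2 ⇒ div: x^2 = 0.
Step 4. [x^2 = 0] LHS squared, RHS 0 ≥ 0: apply √ (±) ⇒ sqrt: x = 0.

Answer: x ∈ {0}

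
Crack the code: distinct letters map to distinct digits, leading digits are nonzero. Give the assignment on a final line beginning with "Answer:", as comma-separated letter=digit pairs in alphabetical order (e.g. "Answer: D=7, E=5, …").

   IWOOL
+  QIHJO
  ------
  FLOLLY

Step 1. [col 1: L + O ≡ Y (mod 10)] L=2 is one option consistent with column 1 (L + O ≡ Y (mod 10), carry-in 0) — take it, so L=2.
Step 2. [F] adding two 5-digit numbers gives at most 5+1 digits, and here it does — F is that final carry and must be 1 ⇒ F=1.
Step 3. [col 1: L + O ≡ Y (mod 10)] column 1 (L + O ≡ Y (mod 10), carry-in 0) doesn't pin Y yet; pick Y=6 and continue, so Y=6.
Step 4. [col 1: L + O ≡ Y (mod 10)] from column 1 (L=2, Y=6, carry-in 0, digits 1,2,6 already taken and all letters distinct): O must equal 4, so O=4.
Step 5. [col 2: O + J ≡ L (mod 10)] in column 2 we have O+J≡L with carry-in 0; given O=4, L=2 and digits 1,2,4,6 already taken and all letters distinct, that pins J to 8. So J=8.
Step 6. [col 3: O + H ≡ L (mod 10)] column 3: given O=4, L=2, carry-in 1, and digits 1,2,4,6,8 already taken and all letters distinct, O+H≡L (mod 10) forces H=7 ⇒ H=7.
Step 7. [col 4: W + I ≡ O (mod 10)] no forcing yet in column 4 (carry-in 1); W=0 is free and consistent — try it, so W=0.
Step 8. [col 4: W + I ≡ O (mod 10)] column 4: given W=0, O=4, carry-in 1, and digits 0,1,2,4,6,7,8 already taken and all letters distinct, W+I≡O (mod 10) forces I=3. So I=3.
Step 9. [col 5: I + Q ≡ L (mod 10)] in column 5 we have I+Q≡L with carry-in 0; given I=3, L=2 and digits 0,1,2,3,4,6,7,8 already taken and all letters distinct, that pins Q to 9. So Q=9.

Answer: F=1, H=7, I=3, J=8, L=2, O=4, Q=9, W=0, Y=6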